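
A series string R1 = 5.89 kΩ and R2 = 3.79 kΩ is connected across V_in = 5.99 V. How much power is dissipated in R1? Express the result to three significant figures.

ΣR = 9.680 kΩ → I = 5.99/9.680 = 0.6188 mA.
V(R1) = I·R = 3.645 V; P = V·I = 3.645 × 0.6188 = 2.255 mW.

P ≈ 2.26 mW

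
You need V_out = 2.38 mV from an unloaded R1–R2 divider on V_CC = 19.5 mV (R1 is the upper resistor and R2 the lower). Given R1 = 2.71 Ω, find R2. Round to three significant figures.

V_out/V_CC = R2/(R1+R2) = 0.1221.
R2 = R1 · 0.1221/(1 − 0.1221) = 0.3767 Ω.

R2 ≈ 0.377 Ω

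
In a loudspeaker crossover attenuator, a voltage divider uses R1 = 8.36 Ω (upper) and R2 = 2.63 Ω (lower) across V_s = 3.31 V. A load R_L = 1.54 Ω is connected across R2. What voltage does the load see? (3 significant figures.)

V_out ≈ 0.345 V

The load sits in parallel with R2, giving an effective lower resistance R2' = R2·R_L/(R2+R_L) = 0.9713 Ω.
Then V_out = V_s · R2'/(R1 + R2') = 3.31 × 0.9713/9.331 = 0.3445 V.
(Unloaded it would be 0.792 V; the load pulls it down.)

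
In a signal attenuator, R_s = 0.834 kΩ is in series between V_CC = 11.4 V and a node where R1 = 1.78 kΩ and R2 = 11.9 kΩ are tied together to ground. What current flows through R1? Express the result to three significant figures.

Equivalent of the parallel group: R_p = 1.548 kΩ.
V_A = 11.4 × 1.548/2.382 = 7.409 V.
Branch current I = V_A/R1 = 7.409/1.78 = 4.162 mA.

I ≈ 4.16 mA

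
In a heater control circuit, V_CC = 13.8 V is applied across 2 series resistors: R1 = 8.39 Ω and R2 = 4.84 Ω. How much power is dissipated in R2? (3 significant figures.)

P ≈ 5.27 W

Series current I = V_CC/ΣR = 13.8/13.23 = 1.043 A.
P(R2) = I²·R2 = (1.043)² × 4.84 = 5.266 W.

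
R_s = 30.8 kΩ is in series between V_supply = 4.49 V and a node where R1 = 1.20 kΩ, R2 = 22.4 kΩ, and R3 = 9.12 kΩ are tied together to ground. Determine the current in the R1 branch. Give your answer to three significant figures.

I ≈ 0.119 mA

Equivalent of the parallel group: R_p = 1.013 kΩ.
Node voltage V_A = V_supply · R_p/(R_s + R_p) = 4.49 × 0.03183 = 0.1429 V.
Branch current I = V_A/R1 = 0.1429/1.20 = 0.1191 mA.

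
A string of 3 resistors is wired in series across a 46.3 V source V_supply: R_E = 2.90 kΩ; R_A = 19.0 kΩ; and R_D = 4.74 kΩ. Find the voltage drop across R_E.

V ≈ 5.04 V

Series total: ΣR = 2.90 + 19.0 + 4.74 = 26.64 kΩ.
Voltage divider: V = V_supply · (2.900 / 26.64) = 46.3 × 0.1089 = 5.040 V.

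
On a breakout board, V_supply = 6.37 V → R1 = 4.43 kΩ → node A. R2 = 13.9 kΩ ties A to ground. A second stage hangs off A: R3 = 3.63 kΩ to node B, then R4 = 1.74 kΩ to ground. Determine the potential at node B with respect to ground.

V_B ≈ 0.963 V

Node A sees R2 in parallel with the series input of stage 2, R3 + R4 = 5.370 kΩ.
Effective lower resistance at A: R2 ‖ 5.370 = 3.874 kΩ.
V_A = 6.37 × 3.874/(4.43 + 3.874) = 2.972 V.
Stage 2 is unloaded, so V_B = V_A · R4/(R3+R4) = 2.972 × 1.74/5.370 = 0.9629 V.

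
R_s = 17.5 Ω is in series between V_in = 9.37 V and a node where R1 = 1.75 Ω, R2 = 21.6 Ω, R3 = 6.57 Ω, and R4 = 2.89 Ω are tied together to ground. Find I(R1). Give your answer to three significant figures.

Combine the parallel branches: R_p = (1/1.75 + 1/21.6 + 1/6.57 + 1/2.89)⁻¹ = 0.8961 Ω.
V_A by voltage divider: V_A = 9.37 × 0.8961/(17.5 + 0.8961) = 0.4564 V.
Branch current I = V_A/R1 = 0.4564/1.75 = 0.2608 A.

I ≈ 0.261 A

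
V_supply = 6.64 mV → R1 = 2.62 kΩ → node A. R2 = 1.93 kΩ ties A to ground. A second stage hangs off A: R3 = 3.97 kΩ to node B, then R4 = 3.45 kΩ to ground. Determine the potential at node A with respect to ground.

V_A ≈ 2.45 mV

Node A sees R2 in parallel with the series input of stage 2, R3 + R4 = 7.420 kΩ.
R2 ‖ (R3+R4) = 1.532 kΩ.
So V_A = 6.64 × 0.3689 = 2.450 mV.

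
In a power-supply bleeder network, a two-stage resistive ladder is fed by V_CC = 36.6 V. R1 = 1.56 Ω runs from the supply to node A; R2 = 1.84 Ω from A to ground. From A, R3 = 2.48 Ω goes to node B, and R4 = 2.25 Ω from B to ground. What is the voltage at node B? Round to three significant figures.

The second stage (R3 + R4 = 4.730 Ω) loads node A in parallel with R2.
Effective lower resistance at A: R2 ‖ 4.730 = 1.325 Ω.
First divider: V_A = V_CC · 1.325/(1.56 + 1.325) = 16.81 V.
Stage 2 is unloaded, so V_B = V_A · R4/(R3+R4) = 16.81 × 2.25/4.730 = 7.995 V.

V_B ≈ 7.99 V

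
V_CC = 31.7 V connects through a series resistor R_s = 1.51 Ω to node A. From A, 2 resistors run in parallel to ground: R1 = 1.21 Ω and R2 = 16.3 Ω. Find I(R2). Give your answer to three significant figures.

Combine the parallel branches: R_p = (1/1.21 + 1/16.3)⁻¹ = 1.126 Ω.
Node voltage V_A = V_CC · R_p/(R_s + R_p) = 31.7 × 0.4272 = 13.54 V.
I(R2) = V_A / R2 = 13.54/16.3 = 0.8309 A.

I ≈ 0.831 A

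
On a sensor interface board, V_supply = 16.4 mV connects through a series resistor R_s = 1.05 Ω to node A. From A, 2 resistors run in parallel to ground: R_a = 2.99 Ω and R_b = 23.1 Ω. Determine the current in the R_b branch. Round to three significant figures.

I ≈ 0.508 mA

Equivalent of the parallel group: R_p = 2.647 Ω.
Node voltage V_A = V_supply · R_p/(R_s + R_p) = 16.4 × 0.7160 = 11.74 mV.
I(R_b) = V_A / R_b = 11.74/23.1 = 0.5083 mA.
(Check via current divider: I_total = 4.436 mA; share G_k/ΣG = 0.1146 → same result.)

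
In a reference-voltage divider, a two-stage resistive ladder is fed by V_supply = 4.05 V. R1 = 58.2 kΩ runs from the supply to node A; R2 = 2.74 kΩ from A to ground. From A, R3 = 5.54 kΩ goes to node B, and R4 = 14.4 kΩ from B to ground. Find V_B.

Looking into the second stage from A: R3 + R4 = 19.94 kΩ appears in parallel with R2.
R2 ‖ (R3+R4) = 2.409 kΩ.
First divider: V_A = V_supply · 2.409/(58.2 + 2.409) = 0.1610 V.
Stage 2 is unloaded, so V_B = V_A · R4/(R3+R4) = 0.1610 × 14.4/19.94 = 0.1162 V.

V_B ≈ 0.116 V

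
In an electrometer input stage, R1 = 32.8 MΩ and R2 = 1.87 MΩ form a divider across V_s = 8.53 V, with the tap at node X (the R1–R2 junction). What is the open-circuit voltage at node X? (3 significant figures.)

V_th is the unloaded tap voltage: V_s · R2/(R1+R2) = 8.53 × 0.05394 = 0.4601 V.

V_th ≈ 0.460 V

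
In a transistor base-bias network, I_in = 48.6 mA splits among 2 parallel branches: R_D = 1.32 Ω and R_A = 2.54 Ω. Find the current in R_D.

I ≈ 32.0 mA

For two parallel branches, I_k = I_in · (other R)/(sum of R).
So I = 48.6 × 2.54/3.860 = 31.98 mA.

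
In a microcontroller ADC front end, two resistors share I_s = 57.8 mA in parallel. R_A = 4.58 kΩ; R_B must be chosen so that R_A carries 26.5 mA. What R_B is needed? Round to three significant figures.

Two-branch current divider: I_A = I_s · R_B/(R_A + R_B).
26.5/57.8 = R_B/(R_A + R_B) → R_B = R_A · (0.4585)/(1 − 0.4585) = 4.58 × 0.8466 = 3.878 kΩ.

R_B ≈ 3.88 kΩ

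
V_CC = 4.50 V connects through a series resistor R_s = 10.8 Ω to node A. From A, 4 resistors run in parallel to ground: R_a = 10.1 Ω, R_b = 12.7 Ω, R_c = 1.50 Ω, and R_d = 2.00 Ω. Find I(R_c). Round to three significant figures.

Equivalent of the parallel group: R_p = 0.7438 Ω.
V_A by voltage divider: V_A = 4.50 × 0.7438/(10.8 + 0.7438) = 0.2900 V.
I(R_c) = V_A / R_c = 0.2900/1.50 = 0.1933 A.

I ≈ 0.193 A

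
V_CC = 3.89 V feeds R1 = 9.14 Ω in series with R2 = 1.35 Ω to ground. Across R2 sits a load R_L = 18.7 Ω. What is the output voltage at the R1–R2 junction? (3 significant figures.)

R2 ‖ R_L = (1.35 × 18.7)/(1.35 + 18.7) = 1.259 Ω.
Now apply the divider: V_out = 3.89 × 0.1211 = 0.4710 V.

V_out ≈ 0.471 V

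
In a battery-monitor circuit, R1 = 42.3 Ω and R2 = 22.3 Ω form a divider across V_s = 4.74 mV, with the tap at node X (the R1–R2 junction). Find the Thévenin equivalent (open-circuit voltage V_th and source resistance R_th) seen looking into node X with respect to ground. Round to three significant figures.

V_th ≈ 1.64 mV, R_th ≈ 14.6 Ω

With X open, the divider is unloaded: V_th = 4.74 × 22.3/64.60 = 1.636 mV.
Looking into X with the source shorted: R_th = R1·R2/(R1+R2) = 42.30 × 22.3/64.60 = 14.60 Ω.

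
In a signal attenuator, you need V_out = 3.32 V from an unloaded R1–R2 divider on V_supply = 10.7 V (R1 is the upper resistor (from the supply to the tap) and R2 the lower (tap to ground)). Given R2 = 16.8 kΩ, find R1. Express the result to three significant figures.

R1 ≈ 37.3 kΩ

The divider ratio is R2/(R1+R2) = 3.32/10.7 = 0.3103.
R1 = R2·(1/k − 1) = 16.8 × 2.223 = 37.34 kΩ.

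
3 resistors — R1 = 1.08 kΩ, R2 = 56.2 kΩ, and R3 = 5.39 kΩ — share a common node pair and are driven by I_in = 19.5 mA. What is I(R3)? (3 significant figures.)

I ≈ 3.20 mA

Total conductance ΣG = 1/1.08 + 1/56.2 + 1/5.39 = 1.129 (units of 1/kΩ).
R3 takes the fraction G_k/ΣG = 0.1855/1.129 = 0.1643, so I = 19.5 × 0.1643 = 3.204 mA.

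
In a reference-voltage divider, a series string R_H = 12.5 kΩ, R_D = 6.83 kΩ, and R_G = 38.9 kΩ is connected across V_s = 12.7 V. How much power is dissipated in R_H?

ΣR = 58.23 kΩ → I = 12.7/58.23 = 0.2181 mA.
P = I²R = 0.04757 × 12.5 = 0.5946 mW.

P ≈ 0.595 mW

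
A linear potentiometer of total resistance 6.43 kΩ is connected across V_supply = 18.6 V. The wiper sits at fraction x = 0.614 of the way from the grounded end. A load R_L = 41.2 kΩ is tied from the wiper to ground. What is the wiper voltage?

V_out ≈ 11.0 V

The pot divides into 2.482 kΩ above the wiper and 3.948 kΩ below.
R_L loads the lower segment: effective lower R = 3.603 kΩ.
Then V_out = V_supply · 3.603/(2.482 + 3.603) = 11.01 V.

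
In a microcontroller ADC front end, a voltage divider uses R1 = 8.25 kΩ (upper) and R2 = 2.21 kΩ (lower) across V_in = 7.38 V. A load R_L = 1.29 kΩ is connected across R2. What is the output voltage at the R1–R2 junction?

V_out ≈ 0.663 V

R2 ‖ R_L = (2.21 × 1.29)/(2.21 + 1.29) = 0.8145 kΩ.
Then V_out = V_in · R2'/(R1 + R2') = 7.38 × 0.8145/9.065 = 0.6632 V.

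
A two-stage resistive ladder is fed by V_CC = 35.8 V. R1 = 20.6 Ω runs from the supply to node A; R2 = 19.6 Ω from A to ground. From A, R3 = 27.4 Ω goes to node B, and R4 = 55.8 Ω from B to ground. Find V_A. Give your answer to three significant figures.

Looking into the second stage from A: R3 + R4 = 83.20 Ω appears in parallel with R2.
Effective lower resistance at A: R2 ‖ 83.20 = 15.86 Ω.
V_A = 35.8 × 15.86/(20.6 + 15.86) = 15.57 V.

V_A ≈ 15.6 V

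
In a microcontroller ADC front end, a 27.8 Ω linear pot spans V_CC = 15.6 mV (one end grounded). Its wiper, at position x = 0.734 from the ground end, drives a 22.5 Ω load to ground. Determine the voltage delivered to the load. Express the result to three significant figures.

Lower segment x·R_p = 20.41 Ω; upper segment (1−x)·R_p = 7.395 Ω.
Lower segment in parallel with the load: 20.41 ‖ 22.5 = 10.70 Ω.
V_out = 15.6 × 10.70/(7.395 + 10.70) = 9.225 mV.

V_out ≈ 9.23 mV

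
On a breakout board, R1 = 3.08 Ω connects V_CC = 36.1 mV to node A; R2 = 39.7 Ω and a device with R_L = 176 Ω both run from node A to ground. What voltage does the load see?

First combine the lower leg with the load: R2 ‖ R_L = 32.39 Ω.
Then V_out = V_CC · R2'/(R1 + R2') = 36.1 × 32.39/35.47 = 32.97 mV.
(Unloaded it would be 33.5 mV; the load pulls it down.)

V_out ≈ 33.0 mV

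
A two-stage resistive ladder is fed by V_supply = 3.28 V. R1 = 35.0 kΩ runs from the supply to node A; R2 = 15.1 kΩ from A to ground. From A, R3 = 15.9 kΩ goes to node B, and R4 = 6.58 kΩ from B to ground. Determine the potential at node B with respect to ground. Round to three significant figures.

V_B ≈ 0.197 V

The second stage (R3 + R4 = 22.48 kΩ) loads node A in parallel with R2.
Effective lower resistance at A: R2 ‖ 22.48 = 9.033 kΩ.
So V_A = 3.28 × 0.2051 = 0.6728 V.
Then the unloaded second divider: V_B = V_A × R4/(R3+R4) = 0.6728 × 0.2927 = 0.1969 V.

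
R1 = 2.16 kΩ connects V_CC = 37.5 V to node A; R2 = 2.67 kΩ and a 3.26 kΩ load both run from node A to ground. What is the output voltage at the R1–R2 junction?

First combine the lower leg with the load: R2 ‖ R_L = 1.468 kΩ.
Now apply the divider: V_out = 37.5 × 0.4046 = 15.17 V.
(Unloaded it would be 20.7 V; the load pulls it down.)

V_out ≈ 15.2 V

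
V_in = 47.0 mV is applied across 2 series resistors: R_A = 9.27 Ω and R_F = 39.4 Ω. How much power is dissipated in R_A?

P ≈ 8.64 µW

ΣR = 48.67 Ω → I = 47.0/48.67 = 0.9657 mA.
P(R_A) = I²·R_A = (0.9657)² × 9.27 = 8.645 µW.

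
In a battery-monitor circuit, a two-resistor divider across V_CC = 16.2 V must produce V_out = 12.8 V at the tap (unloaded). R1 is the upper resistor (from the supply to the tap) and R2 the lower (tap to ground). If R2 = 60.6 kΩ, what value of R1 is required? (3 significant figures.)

The divider ratio is R2/(R1+R2) = 12.8/16.2 = 0.7901.
Rearranging, R1 = R2·(1−k)/k = 60.6 × 0.2656 = 16.10 kΩ.

R1 ≈ 16.1 kΩ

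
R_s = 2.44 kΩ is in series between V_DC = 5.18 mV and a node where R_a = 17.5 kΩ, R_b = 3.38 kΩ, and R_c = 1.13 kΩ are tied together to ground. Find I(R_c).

Combine the parallel branches: R_p = (1/17.5 + 1/3.38 + 1/1.13)⁻¹ = 0.8078 kΩ.
V_A by voltage divider: V_A = 5.18 × 0.8078/(2.44 + 0.8078) = 1.288 mV.
I(R_c) = V_A / R_c = 1.288/1.13 = 1.140 µA.
(Check via current divider: I_total = 1.595 µA; share G_k/ΣG = 0.7149 → same result.)

I ≈ 1.14 µA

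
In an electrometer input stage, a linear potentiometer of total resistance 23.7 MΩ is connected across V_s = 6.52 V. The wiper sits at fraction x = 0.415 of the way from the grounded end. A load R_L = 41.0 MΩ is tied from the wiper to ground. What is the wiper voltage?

V_out ≈ 2.37 V

The pot divides into 13.86 MΩ above the wiper and 9.835 MΩ below.
(x·R_p) ‖ R_L = 7.933 MΩ.
Loaded-divider output: V_out = 6.52 × 0.3639 = 2.373 V.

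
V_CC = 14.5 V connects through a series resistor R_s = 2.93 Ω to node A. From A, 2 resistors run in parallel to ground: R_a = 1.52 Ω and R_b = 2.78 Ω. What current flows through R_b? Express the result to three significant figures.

I ≈ 1.31 A

Equivalent of the parallel group: R_p = 0.9827 Ω.
Node voltage V_A = V_CC · R_p/(R_s + R_p) = 14.5 × 0.2512 = 3.642 V.
I(R_b) = V_A / R_b = 3.642/2.78 = 1.310 A.
(Equivalently: I_total = 3.706 A, then current-divider fraction G_k/ΣG = 0.3535.)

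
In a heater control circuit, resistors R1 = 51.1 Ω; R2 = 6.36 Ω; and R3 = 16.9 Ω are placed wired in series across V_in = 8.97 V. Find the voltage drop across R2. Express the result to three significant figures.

Total series resistance ΣR = 51.1 + 6.36 + 16.9 = 74.36 Ω.
V = V_in · R/ΣR = 8.97 × 0.08553 = 0.7672 V.

V ≈ 0.767 V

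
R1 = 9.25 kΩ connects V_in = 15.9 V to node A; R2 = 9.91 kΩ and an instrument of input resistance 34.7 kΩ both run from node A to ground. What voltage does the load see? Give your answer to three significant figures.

R2 ‖ R_L = (9.91 × 34.7)/(9.91 + 34.7) = 7.709 kΩ.
Then V_out = V_in · R2'/(R1 + R2') = 15.9 × 7.709/16.96 = 7.227 V.

V_out ≈ 7.23 V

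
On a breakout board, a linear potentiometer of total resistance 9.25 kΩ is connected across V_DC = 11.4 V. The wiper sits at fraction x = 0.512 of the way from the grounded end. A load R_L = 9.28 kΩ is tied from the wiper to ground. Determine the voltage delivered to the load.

V_out ≈ 4.67 V

Split the track: R_lower = x·R_p = 4.736 kΩ, R_upper = (1−x)·R_p = 4.514 kΩ.
R_L loads the lower segment: effective lower R = 3.136 kΩ.
Then V_out = V_DC · 3.136/(4.514 + 3.136) = 4.673 V.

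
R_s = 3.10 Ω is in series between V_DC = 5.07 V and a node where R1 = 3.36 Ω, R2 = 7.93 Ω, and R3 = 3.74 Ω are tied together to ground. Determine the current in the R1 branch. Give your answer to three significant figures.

I ≈ 0.480 A

Parallel bank: R_p = 1/(1/3.36 + 1/7.93 + 1/3.74) = 1.447 Ω.
V_A by voltage divider: V_A = 5.07 × 1.447/(3.10 + 1.447) = 1.613 V.
I(R1) = V_A / R1 = 1.613/3.36 = 0.4802 A.
(Check via current divider: I_total = 1.115 A; share G_k/ΣG = 0.4306 → same result.)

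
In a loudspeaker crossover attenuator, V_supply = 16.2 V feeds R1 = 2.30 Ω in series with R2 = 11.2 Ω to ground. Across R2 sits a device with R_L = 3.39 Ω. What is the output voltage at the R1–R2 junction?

First combine the lower leg with the load: R2 ‖ R_L = 2.602 Ω.
Then V_out = V_supply · R2'/(R1 + R2') = 16.2 × 2.602/4.902 = 8.600 V.
(Unloaded it would be 13.4 V; the load pulls it down.)

V_out ≈ 8.60 V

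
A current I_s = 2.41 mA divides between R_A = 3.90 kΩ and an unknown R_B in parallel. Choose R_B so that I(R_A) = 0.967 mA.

R_B ≈ 2.61 kΩ

In a two-way split, I_A/I_s = R_B/(R_A + R_B).
With f = 0.4012, R_B = R_A · f/(1−f) = 3.90 × 0.6701 = 2.614 kΩ.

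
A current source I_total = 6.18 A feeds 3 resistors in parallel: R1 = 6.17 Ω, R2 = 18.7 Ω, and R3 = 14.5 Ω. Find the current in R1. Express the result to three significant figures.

I ≈ 3.52 A

Conductances: ΣG = 1/6.17 + 1/18.7 + 1/14.5 = 0.2845 (1/Ω).
Current divider: I(R1) = I_total · G_k/ΣG = 6.18 × (0.1621/0.2845) = 6.18 × 0.5697 = 3.520 A.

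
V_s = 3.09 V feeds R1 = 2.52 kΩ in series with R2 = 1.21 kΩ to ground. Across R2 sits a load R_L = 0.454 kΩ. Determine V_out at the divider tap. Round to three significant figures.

The load sits in parallel with R2, giving an effective lower resistance R2' = R2·R_L/(R2+R_L) = 0.3301 kΩ.
Voltage divider with the loaded lower leg: V_out = 3.09 × 0.3301/(2.52 + 0.3301) = 3.09 × 0.1158 = 0.3579 V.
(Unloaded it would be 1.00 V; the load pulls it down.)

V_out ≈ 0.358 V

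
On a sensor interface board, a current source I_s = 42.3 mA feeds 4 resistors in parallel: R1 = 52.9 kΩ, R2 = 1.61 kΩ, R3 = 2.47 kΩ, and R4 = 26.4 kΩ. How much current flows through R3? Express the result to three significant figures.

Conductances: ΣG = 1/52.9 + 1/1.61 + 1/2.47 + 1/26.4 = 1.083 (1/kΩ).
Current divider: I(R3) = I_s · G_k/ΣG = 42.3 × (0.4049/1.083) = 42.3 × 0.3739 = 15.82 mA.

I ≈ 15.8 mA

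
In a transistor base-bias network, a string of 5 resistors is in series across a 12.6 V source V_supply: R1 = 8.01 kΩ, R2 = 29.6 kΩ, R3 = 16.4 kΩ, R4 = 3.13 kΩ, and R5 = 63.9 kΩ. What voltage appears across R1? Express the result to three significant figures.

V ≈ 0.834 V

ΣR = 8.01 + 29.6 + 16.4 + 3.13 + 63.9 = 121.0 kΩ.
V = V_supply · R/ΣR = 12.6 × 0.06618 = 0.8338 V.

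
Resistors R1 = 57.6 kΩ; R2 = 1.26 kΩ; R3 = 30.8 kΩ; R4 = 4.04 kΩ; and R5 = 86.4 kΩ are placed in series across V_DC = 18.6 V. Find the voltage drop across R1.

Total series resistance ΣR = 57.6 + 1.26 + 30.8 + 4.04 + 86.4 = 180.1 kΩ.
V = V_DC · R/ΣR = 18.6 × 0.3198 = 5.949 V.

V ≈ 5.95 V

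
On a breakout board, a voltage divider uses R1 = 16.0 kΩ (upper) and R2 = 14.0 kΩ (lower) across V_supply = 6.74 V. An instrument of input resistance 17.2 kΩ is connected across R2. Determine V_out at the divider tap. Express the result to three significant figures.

V_out ≈ 2.19 V

R2 ‖ R_L = (14.0 × 17.2)/(14.0 + 17.2) = 7.718 kΩ.
Then V_out = V_supply · R2'/(R1 + R2') = 6.74 × 7.718/23.72 = 2.193 V.
(Unloaded it would be 3.15 V; the load pulls it down.)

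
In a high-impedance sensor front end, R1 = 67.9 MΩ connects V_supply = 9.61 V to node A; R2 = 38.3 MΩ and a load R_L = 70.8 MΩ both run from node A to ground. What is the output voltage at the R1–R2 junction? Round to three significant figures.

R2 ‖ R_L = (38.3 × 70.8)/(38.3 + 70.8) = 24.85 MΩ.
Now apply the divider: V_out = 9.61 × 0.2680 = 2.575 V.
(Unloaded it would be 3.47 V; the load pulls it down.)

V_out ≈ 2.58 V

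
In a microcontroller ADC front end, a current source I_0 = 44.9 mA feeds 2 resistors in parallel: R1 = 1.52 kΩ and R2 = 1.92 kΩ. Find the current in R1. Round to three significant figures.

Two-branch current divider: I_k = I_0 · R_other/(R_1 + R_2).
I(R1) = 44.9 × 1.92/(1.52 + 1.92) = 44.9 × 0.5581 = 25.06 mA.

I ≈ 25.1 mA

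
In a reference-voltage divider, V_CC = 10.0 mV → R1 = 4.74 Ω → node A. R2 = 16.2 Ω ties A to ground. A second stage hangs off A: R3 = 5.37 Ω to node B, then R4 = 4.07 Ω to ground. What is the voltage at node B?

V_B ≈ 2.40 mV

Node A sees R2 in parallel with the series input of stage 2, R3 + R4 = 9.440 Ω.
R2 ‖ (R3+R4) = 5.964 Ω.
First divider: V_A = V_CC · 5.964/(4.74 + 5.964) = 5.572 mV.
Stage 2 is unloaded, so V_B = V_A · R4/(R3+R4) = 5.572 × 4.07/9.440 = 2.402 mV.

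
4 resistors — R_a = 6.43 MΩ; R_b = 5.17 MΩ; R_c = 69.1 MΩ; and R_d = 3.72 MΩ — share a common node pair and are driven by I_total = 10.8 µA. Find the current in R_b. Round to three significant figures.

I ≈ 3.30 µA

Total conductance ΣG = 1/6.43 + 1/5.17 + 1/69.1 + 1/3.72 = 0.6322 (units of 1/MΩ).
R_b takes the fraction G_k/ΣG = 0.1934/0.6322 = 0.3059, so I = 10.8 × 0.3059 = 3.304 µA.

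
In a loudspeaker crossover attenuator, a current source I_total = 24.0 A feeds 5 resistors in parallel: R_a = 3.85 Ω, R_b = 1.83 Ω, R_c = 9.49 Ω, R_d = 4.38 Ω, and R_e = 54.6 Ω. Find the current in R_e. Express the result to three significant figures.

I ≈ 0.380 A

Conductances: ΣG = 1/3.85 + 1/1.83 + 1/9.49 + 1/4.38 + 1/54.6 = 1.158 (1/Ω).
Current divider: I(R_e) = I_total · G_k/ΣG = 24.0 × (0.01832/1.158) = 24.0 × 0.01581 = 0.3795 A.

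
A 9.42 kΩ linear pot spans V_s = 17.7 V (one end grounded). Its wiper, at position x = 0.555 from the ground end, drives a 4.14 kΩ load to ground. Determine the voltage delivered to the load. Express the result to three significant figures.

Split the track: R_lower = x·R_p = 5.228 kΩ, R_upper = (1−x)·R_p = 4.192 kΩ.
R_L loads the lower segment: effective lower R = 2.310 kΩ.
Loaded-divider output: V_out = 17.7 × 0.3553 = 6.289 V.

V_out ≈ 6.29 V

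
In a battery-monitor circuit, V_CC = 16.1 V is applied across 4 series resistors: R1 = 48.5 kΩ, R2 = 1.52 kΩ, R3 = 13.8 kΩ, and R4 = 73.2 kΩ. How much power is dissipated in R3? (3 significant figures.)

P ≈ 0.191 mW

Series current I = V_CC/ΣR = 16.1/137.0 = 0.1175 mA.
P(R3) = I²·R3 = (0.1175)² × 13.8 = 0.1905 mW.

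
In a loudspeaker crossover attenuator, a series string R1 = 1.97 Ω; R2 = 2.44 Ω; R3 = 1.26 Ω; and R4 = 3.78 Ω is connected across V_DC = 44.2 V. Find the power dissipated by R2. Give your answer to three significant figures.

Series current I = V_DC/ΣR = 44.2/9.450 = 4.677 A.
P = I²R = 21.88 × 2.44 = 53.38 W.

P ≈ 53.4 W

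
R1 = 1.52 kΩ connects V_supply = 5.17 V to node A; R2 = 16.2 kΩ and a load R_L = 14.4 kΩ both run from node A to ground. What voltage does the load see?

First combine the lower leg with the load: R2 ‖ R_L = 7.624 kΩ.
Voltage divider with the loaded lower leg: V_out = 5.17 × 7.624/(1.52 + 7.624) = 5.17 × 0.8338 = 4.311 V.
(Unloaded it would be 4.73 V; the load pulls it down.)

V_out ≈ 4.31 V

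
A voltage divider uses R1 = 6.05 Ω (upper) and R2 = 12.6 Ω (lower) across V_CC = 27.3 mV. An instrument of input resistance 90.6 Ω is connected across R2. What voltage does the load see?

V_out ≈ 17.6 mV

The load sits in parallel with R2, giving an effective lower resistance R2' = R2·R_L/(R2+R_L) = 11.06 Ω.
Now apply the divider: V_out = 27.3 × 0.6464 = 17.65 mV.
(Unloaded it would be 18.4 mV; the load pulls it down.)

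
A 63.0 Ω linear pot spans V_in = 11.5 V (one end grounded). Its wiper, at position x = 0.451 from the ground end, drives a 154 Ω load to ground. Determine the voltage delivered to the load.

Lower segment x·R_p = 28.41 Ω; upper segment (1−x)·R_p = 34.59 Ω.
(x·R_p) ‖ R_L = 23.99 Ω.
V_out = 11.5 × 23.99/(34.59 + 23.99) = 4.709 V.

V_out ≈ 4.71 V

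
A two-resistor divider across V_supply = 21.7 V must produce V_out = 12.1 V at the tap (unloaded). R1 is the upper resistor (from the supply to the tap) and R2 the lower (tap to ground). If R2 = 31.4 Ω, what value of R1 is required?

R1 ≈ 24.9 Ω

Required fraction k = V_out/V_supply = 0.5576.
R1 = R2·(1/k − 1) = 31.4 × 0.7934 = 24.91 Ω.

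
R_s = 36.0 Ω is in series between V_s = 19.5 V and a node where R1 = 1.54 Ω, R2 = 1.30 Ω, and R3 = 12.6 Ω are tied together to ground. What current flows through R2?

I ≈ 0.273 A

Combine the parallel branches: R_p = (1/1.54 + 1/1.30 + 1/12.6)⁻¹ = 0.6676 Ω.
V_A = 19.5 × 0.6676/36.67 = 0.3550 V.
Branch current I = V_A/R2 = 0.3550/1.30 = 0.2731 A.
(Equivalently: I_total = 0.5318 A, then current-divider fraction G_k/ΣG = 0.5135.)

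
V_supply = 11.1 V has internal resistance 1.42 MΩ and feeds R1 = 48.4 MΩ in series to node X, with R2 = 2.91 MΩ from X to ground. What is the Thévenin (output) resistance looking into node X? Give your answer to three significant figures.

R1' = 1.42 + 48.4 = 49.82 MΩ (source resistance + R1).
Looking into X with the source shorted: R_th = R1'·R2/(R1'+R2) = 49.82 × 2.91/52.73 = 2.749 MΩ.

R_th ≈ 2.75 MΩ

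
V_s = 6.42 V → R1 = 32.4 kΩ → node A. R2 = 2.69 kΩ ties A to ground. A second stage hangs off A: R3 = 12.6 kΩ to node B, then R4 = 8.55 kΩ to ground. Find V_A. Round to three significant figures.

V_A ≈ 0.440 V

Looking into the second stage from A: R3 + R4 = 21.15 kΩ appears in parallel with R2.
Effective lower resistance at A: R2 ‖ 21.15 = 2.386 kΩ.
First divider: V_A = V_s · 2.386/(32.4 + 2.386) = 0.4404 V.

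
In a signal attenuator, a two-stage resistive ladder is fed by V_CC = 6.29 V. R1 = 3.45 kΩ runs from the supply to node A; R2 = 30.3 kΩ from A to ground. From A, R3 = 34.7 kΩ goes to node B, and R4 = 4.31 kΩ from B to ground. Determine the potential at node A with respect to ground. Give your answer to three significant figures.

V_A ≈ 5.23 V

Node A sees R2 in parallel with the series input of stage 2, R3 + R4 = 39.01 kΩ.
R2 ‖ (R3+R4) = 17.05 kΩ.
V_A = 6.29 × 17.05/(3.45 + 17.05) = 5.232 V.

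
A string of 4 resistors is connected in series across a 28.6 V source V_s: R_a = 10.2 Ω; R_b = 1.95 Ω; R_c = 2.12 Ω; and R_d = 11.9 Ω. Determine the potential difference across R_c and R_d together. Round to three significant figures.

Series total: ΣR = 10.2 + 1.95 + 2.12 + 11.9 = 26.17 Ω.
R_{R_c..R_d} = 2.12 + 11.9 = 14.02 Ω.
V = V_s · R/ΣR = 28.6 × 0.5357 = 15.32 V.

V ≈ 15.3 V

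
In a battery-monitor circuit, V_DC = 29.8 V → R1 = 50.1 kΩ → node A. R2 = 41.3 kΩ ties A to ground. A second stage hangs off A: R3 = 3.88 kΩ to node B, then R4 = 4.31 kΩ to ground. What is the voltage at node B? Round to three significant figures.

V_B ≈ 1.88 V

The second stage (R3 + R4 = 8.190 kΩ) loads node A in parallel with R2.
R2 ‖ (R3+R4) = 6.835 kΩ.
V_A = 29.8 × 6.835/(50.1 + 6.835) = 3.577 V.
Stage 2 is unloaded, so V_B = V_A · R4/(R3+R4) = 3.577 × 4.31/8.190 = 1.883 V.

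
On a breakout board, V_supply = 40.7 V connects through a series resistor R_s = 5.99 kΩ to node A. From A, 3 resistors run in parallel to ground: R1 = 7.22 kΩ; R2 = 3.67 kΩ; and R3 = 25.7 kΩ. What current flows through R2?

I ≈ 3.00 mA

Equivalent of the parallel group: R_p = 2.223 kΩ.
V_A = 40.7 × 2.223/8.213 = 11.02 V.
Branch current I = V_A/R2 = 11.02/3.67 = 3.001 mA.
(Equivalently: I_total = 4.956 mA, then current-divider fraction G_k/ΣG = 0.6057.)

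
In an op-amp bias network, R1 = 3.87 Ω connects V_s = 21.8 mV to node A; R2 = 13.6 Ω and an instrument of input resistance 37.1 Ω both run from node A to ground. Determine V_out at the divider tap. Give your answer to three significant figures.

V_out ≈ 15.7 mV

First combine the lower leg with the load: R2 ‖ R_L = 9.952 Ω.
Now apply the divider: V_out = 21.8 × 0.7200 = 15.70 mV.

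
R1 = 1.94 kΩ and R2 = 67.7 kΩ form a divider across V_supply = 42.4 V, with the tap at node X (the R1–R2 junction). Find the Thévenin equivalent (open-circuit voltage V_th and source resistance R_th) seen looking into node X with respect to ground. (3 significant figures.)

V_th ≈ 41.2 V, R_th ≈ 1.89 kΩ

V_th is the unloaded tap voltage: V_supply · R2/(R1+R2) = 42.4 × 0.9721 = 41.22 V.
With V_supply suppressed (replaced by a short), R_th = R1 ‖ R2 = (1.940 × 67.7)/(1.940 + 67.7) = 1.886 kΩ.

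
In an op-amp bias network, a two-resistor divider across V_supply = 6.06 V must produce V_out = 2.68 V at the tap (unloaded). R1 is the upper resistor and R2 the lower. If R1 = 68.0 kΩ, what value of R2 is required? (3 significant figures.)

Required fraction k = V_out/V_supply = 0.4422.
So R2 = R1 · V_out/(V_supply − V_out) = 68.0 × 2.68/(6.06 − 2.68) = 68.0 × 0.7929 = 53.92 kΩ.

R2 ≈ 53.9 kΩ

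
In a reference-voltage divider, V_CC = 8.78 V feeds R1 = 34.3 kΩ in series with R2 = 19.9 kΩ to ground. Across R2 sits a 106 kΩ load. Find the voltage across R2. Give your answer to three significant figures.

First combine the lower leg with the load: R2 ‖ R_L = 16.75 kΩ.
Voltage divider with the loaded lower leg: V_out = 8.78 × 16.75/(34.3 + 16.75) = 8.78 × 0.3282 = 2.881 V.
(Unloaded it would be 3.22 V; the load pulls it down.)

V_out ≈ 2.88 V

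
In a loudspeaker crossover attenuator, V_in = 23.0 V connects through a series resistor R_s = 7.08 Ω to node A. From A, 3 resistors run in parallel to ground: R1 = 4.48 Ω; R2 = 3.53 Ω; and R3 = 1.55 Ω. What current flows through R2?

Equivalent of the parallel group: R_p = 0.8683 Ω.
Node voltage V_A = V_in · R_p/(R_s + R_p) = 23.0 × 0.1092 = 2.513 V.
I(R2) = V_A / R2 = 2.513/3.53 = 0.7118 A.
(Check via current divider: I_total = 2.894 A; share G_k/ΣG = 0.2460 → same result.)

I ≈ 0.712 A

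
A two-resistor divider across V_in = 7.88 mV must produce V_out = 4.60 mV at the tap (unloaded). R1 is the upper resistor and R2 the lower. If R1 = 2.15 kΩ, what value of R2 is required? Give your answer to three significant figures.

The divider ratio is R2/(R1+R2) = 4.60/7.88 = 0.5838.
R2 = R1 · 0.5838/(1 − 0.5838) = 3.015 kΩ.

R2 ≈ 3.02 kΩ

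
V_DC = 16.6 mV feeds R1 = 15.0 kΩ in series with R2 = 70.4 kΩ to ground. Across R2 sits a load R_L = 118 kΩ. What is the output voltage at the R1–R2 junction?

V_out ≈ 12.4 mV

The load sits in parallel with R2, giving an effective lower resistance R2' = R2·R_L/(R2+R_L) = 44.09 kΩ.
Now apply the divider: V_out = 16.6 × 0.7462 = 12.39 mV.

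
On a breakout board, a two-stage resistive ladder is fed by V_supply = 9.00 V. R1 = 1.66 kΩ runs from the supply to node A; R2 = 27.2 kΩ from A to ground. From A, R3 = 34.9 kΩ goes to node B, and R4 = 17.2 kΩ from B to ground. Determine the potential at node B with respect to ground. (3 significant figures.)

Node A sees R2 in parallel with the series input of stage 2, R3 + R4 = 52.10 kΩ.
R2 ‖ (R3+R4) = 17.87 kΩ.
V_A = 9.00 × 17.87/(1.66 + 17.87) = 8.235 V.
Stage 2 is unloaded, so V_B = V_A · R4/(R3+R4) = 8.235 × 17.2/52.10 = 2.719 V.

V_B ≈ 2.72 V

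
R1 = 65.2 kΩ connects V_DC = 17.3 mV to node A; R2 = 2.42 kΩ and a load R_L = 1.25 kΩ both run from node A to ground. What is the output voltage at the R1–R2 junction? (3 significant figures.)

First combine the lower leg with the load: R2 ‖ R_L = 0.8243 kΩ.
Then V_out = V_DC · R2'/(R1 + R2') = 17.3 × 0.8243/66.02 = 0.2160 mV.

V_out ≈ 0.216 mV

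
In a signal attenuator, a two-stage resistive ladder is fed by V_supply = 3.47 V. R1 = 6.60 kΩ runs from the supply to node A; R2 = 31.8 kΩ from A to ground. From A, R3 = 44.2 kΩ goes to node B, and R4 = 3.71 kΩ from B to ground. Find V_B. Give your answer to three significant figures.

V_B ≈ 0.200 V

Looking into the second stage from A: R3 + R4 = 47.91 kΩ appears in parallel with R2.
Effective lower resistance at A: R2 ‖ 47.91 = 19.11 kΩ.
First divider: V_A = V_supply · 19.11/(6.60 + 19.11) = 2.579 V.
Stage 2 is unloaded, so V_B = V_A · R4/(R3+R4) = 2.579 × 3.71/47.91 = 0.1997 V.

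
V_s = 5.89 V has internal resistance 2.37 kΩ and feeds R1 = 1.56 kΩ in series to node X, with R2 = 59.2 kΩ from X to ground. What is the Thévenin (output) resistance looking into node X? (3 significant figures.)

R_th ≈ 3.69 kΩ

R1' = 2.37 + 1.56 = 3.930 kΩ (source resistance + R1).
Looking into X with the source shorted: R_th = R1'·R2/(R1'+R2) = 3.930 × 59.2/63.13 = 3.685 kΩ.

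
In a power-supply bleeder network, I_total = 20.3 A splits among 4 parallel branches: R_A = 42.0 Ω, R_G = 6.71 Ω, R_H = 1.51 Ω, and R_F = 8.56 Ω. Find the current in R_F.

I ≈ 2.49 A

Total conductance ΣG = 1/42.0 + 1/6.71 + 1/1.51 + 1/8.56 = 0.9519 (units of 1/Ω).
By the current-divider rule, I = I_total · G_k/ΣG = 20.3 × 0.1227 = 2.491 A.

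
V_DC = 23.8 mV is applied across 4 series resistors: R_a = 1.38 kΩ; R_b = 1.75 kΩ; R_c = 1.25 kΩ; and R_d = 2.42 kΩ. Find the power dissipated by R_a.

ΣR = 6.800 kΩ → I = 23.8/6.800 = 3.500 µA.
P = I²R = 12.25 × 1.38 = 16.91 nW.

P ≈ 16.9 nW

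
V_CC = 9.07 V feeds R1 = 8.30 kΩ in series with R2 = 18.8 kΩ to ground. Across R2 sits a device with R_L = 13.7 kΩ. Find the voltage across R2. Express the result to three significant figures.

V_out ≈ 4.43 V

First combine the lower leg with the load: R2 ‖ R_L = 7.925 kΩ.
Then V_out = V_CC · R2'/(R1 + R2') = 9.07 × 7.925/16.22 = 4.430 V.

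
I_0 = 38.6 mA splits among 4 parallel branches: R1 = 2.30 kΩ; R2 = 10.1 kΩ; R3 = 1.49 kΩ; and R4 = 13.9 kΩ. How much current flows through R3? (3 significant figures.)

ΣG = 1/2.30 + 1/10.1 + 1/1.49 + 1/13.9 = 1.277.
R3 takes the fraction G_k/ΣG = 0.6711/1.277 = 0.5256, so I = 38.6 × 0.5256 = 20.29 mA.

I ≈ 20.3 mA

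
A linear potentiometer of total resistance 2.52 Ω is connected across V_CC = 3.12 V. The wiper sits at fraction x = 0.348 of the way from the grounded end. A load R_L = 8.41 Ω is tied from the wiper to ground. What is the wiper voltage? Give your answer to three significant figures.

Split the track: R_lower = x·R_p = 0.8770 Ω, R_upper = (1−x)·R_p = 1.643 Ω.
Lower segment in parallel with the load: 0.8770 ‖ 8.41 = 0.7941 Ω.
V_out = 3.12 × 0.7941/(1.643 + 0.7941) = 1.017 V.

V_out ≈ 1.02 V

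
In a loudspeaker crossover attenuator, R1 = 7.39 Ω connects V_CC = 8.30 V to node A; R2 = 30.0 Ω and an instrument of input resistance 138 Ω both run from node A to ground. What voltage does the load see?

R2 ‖ R_L = (30.0 × 138)/(30.0 + 138) = 24.64 Ω.
Voltage divider with the loaded lower leg: V_out = 8.30 × 24.64/(7.39 + 24.64) = 8.30 × 0.7693 = 6.385 V.
(Unloaded it would be 6.66 V; the load pulls it down.)

V_out ≈ 6.39 V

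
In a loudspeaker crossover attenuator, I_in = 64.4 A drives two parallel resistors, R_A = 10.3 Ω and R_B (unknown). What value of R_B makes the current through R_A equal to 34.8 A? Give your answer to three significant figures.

R_B ≈ 12.1 Ω

In a two-way split, I_A/I_in = R_B/(R_A + R_B).
With f = 0.5404, R_B = R_A · f/(1−f) = 10.3 × 1.176 = 12.11 Ω.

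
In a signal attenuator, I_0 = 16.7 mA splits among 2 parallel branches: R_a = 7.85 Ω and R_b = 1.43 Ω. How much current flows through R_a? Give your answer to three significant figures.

Two-branch current divider: I_k = I_0 · R_other/(R_1 + R_2).
I(R_a) = 16.7 × 1.43/(7.85 + 1.43) = 16.7 × 0.1541 = 2.573 mA.

I ≈ 2.57 mA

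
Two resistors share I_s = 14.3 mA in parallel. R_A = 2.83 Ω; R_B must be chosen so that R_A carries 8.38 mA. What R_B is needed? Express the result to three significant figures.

R_B ≈ 4.01 Ω

Two-branch current divider: I_A = I_s · R_B/(R_A + R_B).
With f = 0.5860, R_B = R_A · f/(1−f) = 2.83 × 1.416 = 4.006 Ω.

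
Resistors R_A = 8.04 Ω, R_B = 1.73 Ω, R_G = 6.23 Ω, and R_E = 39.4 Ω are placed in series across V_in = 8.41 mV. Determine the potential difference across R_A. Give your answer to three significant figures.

V ≈ 1.22 mV

ΣR = 8.04 + 1.73 + 6.23 + 39.4 = 55.40 Ω.
By the voltage-divider rule, V = 8.41 × 8.040/55.40 = 1.221 mV.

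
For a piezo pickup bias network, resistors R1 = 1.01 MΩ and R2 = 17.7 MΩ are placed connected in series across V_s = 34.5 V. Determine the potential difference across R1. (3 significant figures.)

ΣR = 1.01 + 17.7 = 18.71 MΩ.
Voltage divider: V = V_s · (1.010 / 18.71) = 34.5 × 0.05398 = 1.862 V.

V ≈ 1.86 V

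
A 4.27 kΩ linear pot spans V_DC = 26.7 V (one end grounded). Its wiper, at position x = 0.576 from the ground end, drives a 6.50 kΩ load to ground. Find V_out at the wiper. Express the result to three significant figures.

V_out ≈ 13.3 V

Lower segment x·R_p = 2.460 kΩ; upper segment (1−x)·R_p = 1.810 kΩ.
R_L loads the lower segment: effective lower R = 1.784 kΩ.
V_out = 26.7 × 1.784/(1.810 + 1.784) = 13.25 V.
(Unloaded: V_out = x·V_DC = 15.4 V.)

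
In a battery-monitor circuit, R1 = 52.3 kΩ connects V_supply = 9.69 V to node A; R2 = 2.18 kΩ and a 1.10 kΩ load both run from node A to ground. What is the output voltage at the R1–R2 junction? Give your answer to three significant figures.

V_out ≈ 0.134 V

First combine the lower leg with the load: R2 ‖ R_L = 0.7311 kΩ.
Voltage divider with the loaded lower leg: V_out = 9.69 × 0.7311/(52.3 + 0.7311) = 9.69 × 0.01379 = 0.1336 V.
(Unloaded it would be 0.388 V; the load pulls it down.)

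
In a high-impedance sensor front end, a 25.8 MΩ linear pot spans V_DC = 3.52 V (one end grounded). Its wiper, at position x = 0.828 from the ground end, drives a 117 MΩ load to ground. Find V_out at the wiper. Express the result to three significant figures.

The pot divides into 4.438 MΩ above the wiper and 21.36 MΩ below.
R_L loads the lower segment: effective lower R = 18.06 MΩ.
Then V_out = V_DC · 18.06/(4.438 + 18.06) = 2.826 V.
(Unloaded: V_out = x·V_DC = 2.91 V.)

V_out ≈ 2.83 V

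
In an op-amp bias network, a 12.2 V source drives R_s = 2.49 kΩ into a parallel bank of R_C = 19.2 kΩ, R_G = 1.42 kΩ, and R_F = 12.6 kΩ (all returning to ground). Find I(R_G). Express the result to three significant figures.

I ≈ 2.79 mA

Equivalent of the parallel group: R_p = 1.197 kΩ.
Node voltage V_A = V_DC · R_p/(R_s + R_p) = 12.2 × 0.3246 = 3.960 V.
I(R_G) = V_A / R_G = 3.960/1.42 = 2.789 mA.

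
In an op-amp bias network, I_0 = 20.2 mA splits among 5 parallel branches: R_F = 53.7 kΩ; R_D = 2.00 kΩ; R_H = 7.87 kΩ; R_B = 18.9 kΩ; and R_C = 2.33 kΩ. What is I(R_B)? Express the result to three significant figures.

ΣG = 1/53.7 + 1/2.00 + 1/7.87 + 1/18.9 + 1/2.33 = 1.128.
Current divider: I(R_B) = I_0 · G_k/ΣG = 20.2 × (0.05291/1.128) = 20.2 × 0.04692 = 0.9477 mA.

I ≈ 0.948 mA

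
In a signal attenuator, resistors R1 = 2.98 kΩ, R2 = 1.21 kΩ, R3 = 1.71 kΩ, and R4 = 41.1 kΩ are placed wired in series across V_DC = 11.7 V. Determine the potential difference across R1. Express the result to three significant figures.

ΣR = 2.98 + 1.21 + 1.71 + 41.1 = 47.00 kΩ.
Voltage divider: V = V_DC · (2.980 / 47.00) = 11.7 × 0.06340 = 0.7418 V.

V ≈ 0.742 V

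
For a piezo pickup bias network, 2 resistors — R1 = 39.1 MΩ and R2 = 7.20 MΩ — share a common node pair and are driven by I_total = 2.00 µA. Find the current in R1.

Two-branch current divider: I_k = I_total · R_other/(R_1 + R_2).
I(R1) = 2.00 × 7.20/(39.1 + 7.20) = 2.00 × 0.1555 = 0.3110 µA.

I ≈ 0.311 µA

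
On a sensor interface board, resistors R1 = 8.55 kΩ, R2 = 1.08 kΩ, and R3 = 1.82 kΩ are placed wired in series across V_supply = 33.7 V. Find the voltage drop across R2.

Series total: ΣR = 8.55 + 1.08 + 1.82 = 11.45 kΩ.
V = V_supply · R/ΣR = 33.7 × 0.09432 = 3.179 V.

V ≈ 3.18 V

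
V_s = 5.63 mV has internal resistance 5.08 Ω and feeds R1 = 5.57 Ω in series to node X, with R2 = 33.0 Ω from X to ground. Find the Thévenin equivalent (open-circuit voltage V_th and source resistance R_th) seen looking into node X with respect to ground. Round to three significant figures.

R1' = 5.08 + 5.57 = 10.65 Ω (source resistance + R1).
Open-circuit (no load on X): V_th = V_s · R2/(R1' + R2) = 5.63 × 33.0/(10.65 + 33.0) = 4.256 mV.
Zeroing V_s shorts the top of R1' to ground, so R_th = R1' ‖ R2 = 8.052 Ω.

V_th ≈ 4.26 mV, R_th ≈ 8.05 Ω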